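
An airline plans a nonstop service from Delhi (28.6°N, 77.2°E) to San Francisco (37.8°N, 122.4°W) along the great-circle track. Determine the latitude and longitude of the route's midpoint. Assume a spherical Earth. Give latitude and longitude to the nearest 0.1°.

≈ (74.8°N, 140.4°E)

Write both endpoints as unit vectors p₁, p₂ with components (cos φ cos λ, cos φ sin λ, sin φ).
The central angle between the endpoints is δ = arccos(p₁·p₂) ≈ 1.939 rad (111.1°).
Interpolate at f = 1/2 with slerp weights a = sin((1−f)δ)/sin δ ≈ 0.884, b = sin(fδ)/sin δ ≈ 0.884.
p = a·p₁ + b·p₂ ≈ (-0.202, 0.167, 0.965); φ = arcsin(p_z) ≈ 74.79°, λ = atan2(p_y, p_x) ≈ 140.45°.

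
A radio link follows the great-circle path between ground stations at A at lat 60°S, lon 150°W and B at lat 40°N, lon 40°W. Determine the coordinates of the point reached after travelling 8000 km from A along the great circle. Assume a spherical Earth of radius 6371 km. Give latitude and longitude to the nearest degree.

≈ lat 12°S, lon 76°W

Convert each endpoint to a unit vector on the sphere (x = cos φ cos λ, y = cos φ sin λ, z = sin φ).
The central angle between the endpoints is δ = arccos(p₁·p₂) ≈ 2.329 rad (133.4°). The total great-circle distance is δ·R ≈ 2.329 × 6371 ≈ 14839 km, so the target fraction is f = 8000/14839 ≈ 0.539.
Interpolate at f ≈ 0.539 with slerp weights a = sin((1−f)δ)/sin δ ≈ 1.210, b = sin(fδ)/sin δ ≈ 1.310.
p = a·p₁ + b·p₂ ≈ (0.244, -0.947, -0.207); φ = arcsin(p_z) ≈ -11.92°, λ = atan2(p_y, p_x) ≈ -75.54°.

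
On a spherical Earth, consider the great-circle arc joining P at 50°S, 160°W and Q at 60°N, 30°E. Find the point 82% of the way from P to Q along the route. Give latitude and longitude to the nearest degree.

≈ 73°N, 106°E

The haversine formula gives a central angle δ ≈ 2.941 rad (168.5°) between the endpoints.
Interpolate at f = 0.82 with slerp weights a = sin((1−f)δ)/sin δ ≈ 2.533, b = sin(fδ)/sin δ ≈ 3.345.
p = a·p₁ + b·p₂ ≈ (-0.081, 0.279, 0.957); φ = arcsin(p_z) ≈ 73.08°, λ = atan2(p_y, p_x) ≈ 106.25°.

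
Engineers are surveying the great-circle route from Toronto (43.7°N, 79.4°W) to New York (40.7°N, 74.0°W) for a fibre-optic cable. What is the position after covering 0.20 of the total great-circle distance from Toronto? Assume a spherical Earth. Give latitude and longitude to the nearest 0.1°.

Convert each endpoint to a unit vector on the sphere (x = cos φ cos λ, y = cos φ sin λ, z = sin φ).
The central angle between the endpoints is δ = arccos(p₁·p₂) ≈ 0.087 rad (5.0°).
Interpolate at f = 0.20 with slerp weights a = sin((1−f)δ)/sin δ ≈ 0.800, b = sin(fδ)/sin δ ≈ 0.200.
p = a·p₁ + b·p₂ ≈ (0.148, -0.715, 0.684); φ = arcsin(p_z) ≈ 43.12°, λ = atan2(p_y, p_x) ≈ -78.28°.

≈ 43.1°N, 78.3°W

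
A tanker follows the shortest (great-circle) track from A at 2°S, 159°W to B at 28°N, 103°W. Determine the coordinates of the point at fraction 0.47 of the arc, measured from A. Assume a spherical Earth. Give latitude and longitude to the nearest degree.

≈ 14°N, 135°W

Convert each endpoint to a unit vector on the sphere (x = cos φ cos λ, y = cos φ sin λ, z = sin φ).
The central angle between the endpoints is δ = arccos(p₁·p₂) ≈ 1.073 rad (61.5°).
Interpolate at f = 0.47 with slerp weights a = sin((1−f)δ)/sin δ ≈ 0.613, b = sin(fδ)/sin δ ≈ 0.550.
p = a·p₁ + b·p₂ ≈ (-0.681, -0.693, 0.237); φ = arcsin(p_z) ≈ 13.70°, λ = atan2(p_y, p_x) ≈ -134.52°.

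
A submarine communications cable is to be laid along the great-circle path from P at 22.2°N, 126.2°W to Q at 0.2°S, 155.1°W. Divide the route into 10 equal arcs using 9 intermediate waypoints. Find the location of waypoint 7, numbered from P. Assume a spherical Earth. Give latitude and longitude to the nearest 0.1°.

Write both endpoints as unit vectors p₁, p₂ with components (cos φ cos λ, cos φ sin λ, sin φ).
The central angle between the endpoints is δ = arccos(p₁·p₂) ≈ 0.628 rad (36.0°).
Interpolate at f = 7/10 with slerp weights a = sin((1−f)δ)/sin δ ≈ 0.319, b = sin(fδ)/sin δ ≈ 0.724.
p = a·p₁ + b·p₂ ≈ (-0.831, -0.543, 0.118); φ = arcsin(p_z) ≈ 6.77°, λ = atan2(p_y, p_x) ≈ -146.84°.

≈ 6.8°N, 146.8°W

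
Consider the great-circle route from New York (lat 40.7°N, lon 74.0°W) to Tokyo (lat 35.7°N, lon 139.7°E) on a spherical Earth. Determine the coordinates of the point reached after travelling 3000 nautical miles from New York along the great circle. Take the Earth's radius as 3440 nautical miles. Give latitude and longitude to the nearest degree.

≈ lat 69°N, lon 157°W

Write both endpoints as unit vectors p₁, p₂ with components (cos φ cos λ, cos φ sin λ, sin φ).
The central angle between the endpoints is δ = arccos(p₁·p₂) ≈ 1.703 rad (97.6°). The total great-circle distance is δ·R ≈ 1.703 × 3440 ≈ 5858 nmi, so the target fraction is f = 3000/5858 ≈ 0.512.
Interpolate at f ≈ 0.512 with slerp weights a = sin((1−f)δ)/sin δ ≈ 0.745, b = sin(fδ)/sin δ ≈ 0.772.
p = a·p₁ + b·p₂ ≈ (-0.323, -0.137, 0.937); φ = arcsin(p_z) ≈ 69.47°, λ = atan2(p_y, p_x) ≈ -156.97°.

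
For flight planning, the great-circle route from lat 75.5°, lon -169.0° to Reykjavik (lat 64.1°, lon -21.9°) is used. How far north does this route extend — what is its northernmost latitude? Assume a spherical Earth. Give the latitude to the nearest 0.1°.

The great circle lies in the plane with unit normal n̂ = (p₁ × p₂)/|p₁ × p₂|.
Here n̂_z ≈ +0.095; the vertex latitude is φ_max = arccos|n̂_z| ≈ 84.6°.

≈ 84.6°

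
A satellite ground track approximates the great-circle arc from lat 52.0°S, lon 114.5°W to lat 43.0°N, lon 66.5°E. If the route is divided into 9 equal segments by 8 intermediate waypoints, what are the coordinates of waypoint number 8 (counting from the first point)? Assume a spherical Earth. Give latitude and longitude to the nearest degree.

≈ lat 24°N, lon 68°E

From cos δ = sin φ₁ sin φ₂ + cos φ₁ cos φ₂ cos Δλ, the central angle is δ ≈ 2.984 rad (171.0°).
Interpolate at f = 8/9 with slerp weights a = sin((1−f)δ)/sin δ ≈ 2.075, b = sin(fδ)/sin δ ≈ 2.995.
p = a·p₁ + b·p₂ ≈ (0.344, 0.846, 0.407); φ = arcsin(p_z) ≈ 24.04°, λ = atan2(p_y, p_x) ≈ 67.90°.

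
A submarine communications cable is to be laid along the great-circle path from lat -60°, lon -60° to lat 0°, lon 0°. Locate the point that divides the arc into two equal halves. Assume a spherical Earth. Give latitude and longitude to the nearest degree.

The haversine formula gives a central angle δ ≈ 1.318 rad (75.5°) between the endpoints.
Interpolate at f = 1/2 with slerp weights a = sin((1−f)δ)/sin δ ≈ 0.632, b = sin(fδ)/sin δ ≈ 0.632.
p = a·p₁ + b·p₂ ≈ (0.791, -0.274, -0.548); φ = arcsin(p_z) ≈ -33.21°, λ = atan2(p_y, p_x) ≈ -19.11°.

≈ lat -33°, lon -19°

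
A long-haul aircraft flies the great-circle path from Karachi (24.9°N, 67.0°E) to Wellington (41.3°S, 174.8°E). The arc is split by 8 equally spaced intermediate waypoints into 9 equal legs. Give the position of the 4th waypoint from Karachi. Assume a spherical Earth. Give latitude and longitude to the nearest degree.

≈ (9°S, 108°E)

Write both endpoints as unit vectors p₁, p₂ with components (cos φ cos λ, cos φ sin λ, sin φ).
The central angle between the endpoints is δ = arccos(p₁·p₂) ≈ 2.079 rad (119.1°).
Interpolate at f = 4/9 with slerp weights a = sin((1−f)δ)/sin δ ≈ 1.047, b = sin(fδ)/sin δ ≈ 0.913.
p = a·p₁ + b·p₂ ≈ (-0.312, 0.936, -0.162); φ = arcsin(p_z) ≈ -9.32°, λ = atan2(p_y, p_x) ≈ 108.44°.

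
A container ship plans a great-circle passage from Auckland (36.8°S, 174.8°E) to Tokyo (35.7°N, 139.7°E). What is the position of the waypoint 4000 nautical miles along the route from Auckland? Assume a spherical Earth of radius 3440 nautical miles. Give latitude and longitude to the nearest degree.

≈ 24°N, 146°E

Write both endpoints as unit vectors p₁, p₂ with components (cos φ cos λ, cos φ sin λ, sin φ).
The central angle between the endpoints is δ = arccos(p₁·p₂) ≈ 1.387 rad (79.5°). The total great-circle distance is δ·R ≈ 1.387 × 3440 ≈ 4772 nmi, so the target fraction is f = 4000/4772 ≈ 0.838.
Interpolate at f ≈ 0.838 with slerp weights a = sin((1−f)δ)/sin δ ≈ 0.226, b = sin(fδ)/sin δ ≈ 0.934.
p = a·p₁ + b·p₂ ≈ (-0.759, 0.507, 0.409); φ = arcsin(p_z) ≈ 24.15°, λ = atan2(p_y, p_x) ≈ 146.26°.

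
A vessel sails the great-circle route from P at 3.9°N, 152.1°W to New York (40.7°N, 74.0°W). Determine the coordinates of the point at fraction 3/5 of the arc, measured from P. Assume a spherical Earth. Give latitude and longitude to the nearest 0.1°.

Write both endpoints as unit vectors p₁, p₂ with components (cos φ cos λ, cos φ sin λ, sin φ).
The central angle between the endpoints is δ = arccos(p₁·p₂) ≈ 1.369 rad (78.4°).
Interpolate at f = 3/5 with slerp weights a = sin((1−f)δ)/sin δ ≈ 0.531, b = sin(fδ)/sin δ ≈ 0.747.
p = a·p₁ + b·p₂ ≈ (-0.312, -0.793, 0.523); φ = arcsin(p_z) ≈ 31.56°, λ = atan2(p_y, p_x) ≈ -111.51°.

≈ 31.6°N, 111.5°W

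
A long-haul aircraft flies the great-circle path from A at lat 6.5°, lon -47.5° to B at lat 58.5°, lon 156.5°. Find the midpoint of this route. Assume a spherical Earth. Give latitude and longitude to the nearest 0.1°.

≈ lat 60.0°, lon -69.9°

Convert each endpoint to a unit vector on the sphere (x = cos φ cos λ, y = cos φ sin λ, z = sin φ).
The central angle between the endpoints is δ = arccos(p₁·p₂) ≈ 1.958 rad (112.2°).
Interpolate at f = 1/2 with slerp weights a = sin((1−f)δ)/sin δ ≈ 0.896, b = sin(fδ)/sin δ ≈ 0.896.
p = a·p₁ + b·p₂ ≈ (0.172, -0.470, 0.866); φ = arcsin(p_z) ≈ 59.97°, λ = atan2(p_y, p_x) ≈ -69.88°.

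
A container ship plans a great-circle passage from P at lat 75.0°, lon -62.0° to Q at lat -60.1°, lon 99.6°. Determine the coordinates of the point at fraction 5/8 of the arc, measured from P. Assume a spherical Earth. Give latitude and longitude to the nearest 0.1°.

Write both endpoints as unit vectors p₁, p₂ with components (cos φ cos λ, cos φ sin λ, sin φ).
The central angle between the endpoints is δ = arccos(p₁·p₂) ≈ 2.857 rad (163.7°).
Interpolate at f = 5/8 with slerp weights a = sin((1−f)δ)/sin δ ≈ 3.127, b = sin(fδ)/sin δ ≈ 3.480.
p = a·p₁ + b·p₂ ≈ (0.091, 0.996, 0.003); φ = arcsin(p_z) ≈ 0.20°, λ = atan2(p_y, p_x) ≈ 84.80°.

≈ lat 0.2°, lon 84.8°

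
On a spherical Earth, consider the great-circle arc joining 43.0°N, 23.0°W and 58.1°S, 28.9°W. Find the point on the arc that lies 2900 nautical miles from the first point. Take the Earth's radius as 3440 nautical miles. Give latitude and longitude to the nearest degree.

≈ 5°S, 25°W

From cos δ = sin φ₁ sin φ₂ + cos φ₁ cos φ₂ cos Δλ, the central angle is δ ≈ 1.767 rad (101.2°). The total great-circle distance is δ·R ≈ 1.767 × 3440 ≈ 6077 nmi, so the target fraction is f = 2900/6077 ≈ 0.477.
Interpolate at f ≈ 0.477 with slerp weights a = sin((1−f)δ)/sin δ ≈ 0.813, b = sin(fδ)/sin δ ≈ 0.761.
p = a·p₁ + b·p₂ ≈ (0.900, -0.427, -0.092); φ = arcsin(p_z) ≈ -5.25°, λ = atan2(p_y, p_x) ≈ -25.38°.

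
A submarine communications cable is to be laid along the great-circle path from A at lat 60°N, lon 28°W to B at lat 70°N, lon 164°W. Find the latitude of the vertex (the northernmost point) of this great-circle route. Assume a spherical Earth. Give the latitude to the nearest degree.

≈ 81°N

The great circle lies in the plane with unit normal n̂ = (p₁ × p₂)/|p₁ × p₂|.
Here n̂_z ≈ -0.164; the vertex latitude is φ_max = arccos|n̂_z| ≈ 80.5°.
Check via Clairaut: cos φ_max = |cos φ₁| · sin C = cos(60.0°)·sin(19.2°) ≈ 0.164, again giving ≈ 80.5°.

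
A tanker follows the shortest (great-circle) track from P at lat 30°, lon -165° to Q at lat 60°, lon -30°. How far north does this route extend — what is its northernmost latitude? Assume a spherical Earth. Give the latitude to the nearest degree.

The great circle lies in the plane with unit normal n̂ = (p₁ × p₂)/|p₁ × p₂|.
Here n̂_z ≈ +0.309; the vertex latitude is φ_max = arccos|n̂_z| ≈ 72.0°.
Check via Clairaut: cos φ_max = |cos φ₁| · sin C = cos(30.0°)·sin(20.9°) ≈ 0.309, again giving ≈ 72.0°.

≈ 72°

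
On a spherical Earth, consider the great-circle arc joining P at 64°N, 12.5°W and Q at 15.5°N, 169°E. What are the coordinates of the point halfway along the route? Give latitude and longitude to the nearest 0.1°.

≈ 65.7°N, 170.3°E

Convert each endpoint to a unit vector on the sphere (x = cos φ cos λ, y = cos φ sin λ, z = sin φ).
The central angle between the endpoints is δ = arccos(p₁·p₂) ≈ 1.754 rad (100.5°).
Interpolate at f = 1/2 with slerp weights a = sin((1−f)δ)/sin δ ≈ 0.782, b = sin(fδ)/sin δ ≈ 0.782.
p = a·p₁ + b·p₂ ≈ (-0.405, 0.070, 0.912); φ = arcsin(p_z) ≈ 65.74°, λ = atan2(p_y, p_x) ≈ 170.25°.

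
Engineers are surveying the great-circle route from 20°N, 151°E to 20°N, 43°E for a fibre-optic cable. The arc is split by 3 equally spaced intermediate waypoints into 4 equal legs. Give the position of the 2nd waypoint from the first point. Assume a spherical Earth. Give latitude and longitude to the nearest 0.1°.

Convert each endpoint to a unit vector on the sphere (x = cos φ cos λ, y = cos φ sin λ, z = sin φ).
The central angle between the endpoints is δ = arccos(p₁·p₂) ≈ 1.727 rad (99.0°).
Interpolate at f = 2/4 with slerp weights a = sin((1−f)δ)/sin δ ≈ 0.770, b = sin(fδ)/sin δ ≈ 0.770.
p = a·p₁ + b·p₂ ≈ (-0.104, 0.844, 0.526); φ = arcsin(p_z) ≈ 31.77°, λ = atan2(p_y, p_x) ≈ 97.00°.

≈ 31.8°N, 97.0°E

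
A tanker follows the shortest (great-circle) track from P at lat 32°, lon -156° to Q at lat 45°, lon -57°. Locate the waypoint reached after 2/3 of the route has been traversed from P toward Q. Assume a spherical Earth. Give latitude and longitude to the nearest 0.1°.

≈ lat 51.9°, lon -93.0°

Write both endpoints as unit vectors p₁, p₂ with components (cos φ cos λ, cos φ sin λ, sin φ).
The central angle between the endpoints is δ = arccos(p₁·p₂) ≈ 1.286 rad (73.7°).
Interpolate at f = 2/3 with slerp weights a = sin((1−f)δ)/sin δ ≈ 0.433, b = sin(fδ)/sin δ ≈ 0.788.
p = a·p₁ + b·p₂ ≈ (-0.032, -0.617, 0.787); φ = arcsin(p_z) ≈ 51.87°, λ = atan2(p_y, p_x) ≈ -92.98°.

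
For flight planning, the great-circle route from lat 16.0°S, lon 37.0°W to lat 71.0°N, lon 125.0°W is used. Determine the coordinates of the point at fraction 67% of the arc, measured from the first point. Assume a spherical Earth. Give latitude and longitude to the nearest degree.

Write both endpoints as unit vectors p₁, p₂ with components (cos φ cos λ, cos φ sin λ, sin φ).
The central angle between the endpoints is δ = arccos(p₁·p₂) ≈ 1.823 rad (104.5°).
Interpolate at f = 0.67 with slerp weights a = sin((1−f)δ)/sin δ ≈ 0.585, b = sin(fδ)/sin δ ≈ 0.970.
p = a·p₁ + b·p₂ ≈ (0.268, -0.597, 0.756); φ = arcsin(p_z) ≈ 49.15°, λ = atan2(p_y, p_x) ≈ -65.86°.

≈ lat 49°N, lon 66°W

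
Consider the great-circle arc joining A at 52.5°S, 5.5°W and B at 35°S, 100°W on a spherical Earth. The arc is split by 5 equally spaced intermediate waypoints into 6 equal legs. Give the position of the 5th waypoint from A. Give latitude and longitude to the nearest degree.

≈ 43°S, 90°W

From cos δ = sin φ₁ sin φ₂ + cos φ₁ cos φ₂ cos Δλ, the central angle is δ ≈ 1.142 rad (65.4°).
Interpolate at f = 5/6 with slerp weights a = sin((1−f)δ)/sin δ ≈ 0.208, b = sin(fδ)/sin δ ≈ 0.895.
p = a·p₁ + b·p₂ ≈ (-0.001, -0.734, -0.679); φ = arcsin(p_z) ≈ -42.74°, λ = atan2(p_y, p_x) ≈ -90.10°.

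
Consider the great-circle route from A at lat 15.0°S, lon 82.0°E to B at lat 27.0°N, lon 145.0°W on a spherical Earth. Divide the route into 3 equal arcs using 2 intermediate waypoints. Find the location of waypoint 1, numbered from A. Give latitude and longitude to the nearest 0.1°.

≈ lat 5.0°N, lon 122.6°E

The haversine formula gives a central angle δ ≈ 2.352 rad (134.8°) between the endpoints.
Interpolate at f = 1/3 with slerp weights a = sin((1−f)δ)/sin δ ≈ 1.409, b = sin(fδ)/sin δ ≈ 0.995.
p = a·p₁ + b·p₂ ≈ (-0.537, 0.839, 0.087); φ = arcsin(p_z) ≈ 5.00°, λ = atan2(p_y, p_x) ≈ 122.61°.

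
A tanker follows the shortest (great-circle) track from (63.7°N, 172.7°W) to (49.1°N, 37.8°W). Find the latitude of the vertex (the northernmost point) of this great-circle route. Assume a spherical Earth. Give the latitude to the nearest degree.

The great circle lies in the plane with unit normal n̂ = (p₁ × p₂)/|p₁ × p₂|.
Here n̂_z ≈ +0.233; the vertex latitude is φ_max = arccos|n̂_z| ≈ 76.5°.

≈ 77°N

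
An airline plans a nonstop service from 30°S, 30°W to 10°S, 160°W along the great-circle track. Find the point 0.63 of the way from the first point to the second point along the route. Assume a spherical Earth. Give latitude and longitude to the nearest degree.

≈ 35°S, 121°W

Write both endpoints as unit vectors p₁, p₂ with components (cos φ cos λ, cos φ sin λ, sin φ).
The central angle between the endpoints is δ = arccos(p₁·p₂) ≈ 2.050 rad (117.5°).
Interpolate at f = 0.63 with slerp weights a = sin((1−f)δ)/sin δ ≈ 0.775, b = sin(fδ)/sin δ ≈ 1.084.
p = a·p₁ + b·p₂ ≈ (-0.421, -0.701, -0.576); φ = arcsin(p_z) ≈ -35.16°, λ = atan2(p_y, p_x) ≈ -121.01°.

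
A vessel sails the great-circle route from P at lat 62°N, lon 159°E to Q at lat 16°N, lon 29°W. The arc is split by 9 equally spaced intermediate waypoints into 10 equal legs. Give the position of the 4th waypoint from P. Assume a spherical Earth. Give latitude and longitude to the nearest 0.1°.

Convert each endpoint to a unit vector on the sphere (x = cos φ cos λ, y = cos φ sin λ, z = sin φ).
The central angle between the endpoints is δ = arccos(p₁·p₂) ≈ 1.776 rad (101.7°).
Interpolate at f = 4/10 with slerp weights a = sin((1−f)δ)/sin δ ≈ 0.894, b = sin(fδ)/sin δ ≈ 0.666.
p = a·p₁ + b·p₂ ≈ (0.168, -0.160, 0.973); φ = arcsin(p_z) ≈ 76.57°, λ = atan2(p_y, p_x) ≈ -43.57°.

≈ lat 76.6°N, lon 43.6°W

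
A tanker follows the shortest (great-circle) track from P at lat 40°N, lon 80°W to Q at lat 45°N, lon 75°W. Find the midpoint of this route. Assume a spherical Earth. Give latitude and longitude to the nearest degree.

≈ lat 43°N, lon 78°W

From cos δ = sin φ₁ sin φ₂ + cos φ₁ cos φ₂ cos Δλ, the central angle is δ ≈ 0.108 rad (6.2°).
Interpolate at f = 1/2 with slerp weights a = sin((1−f)δ)/sin δ ≈ 0.501, b = sin(fδ)/sin δ ≈ 0.501.
p = a·p₁ + b·p₂ ≈ (0.158, -0.720, 0.676); φ = arcsin(p_z) ≈ 42.53°, λ = atan2(p_y, p_x) ≈ -77.60°.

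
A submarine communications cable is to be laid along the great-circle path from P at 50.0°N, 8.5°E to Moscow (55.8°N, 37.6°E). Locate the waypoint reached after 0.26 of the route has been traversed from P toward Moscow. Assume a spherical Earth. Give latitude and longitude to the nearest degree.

Convert each endpoint to a unit vector on the sphere (x = cos φ cos λ, y = cos φ sin λ, z = sin φ).
The central angle between the endpoints is δ = arccos(p₁·p₂) ≈ 0.320 rad (18.3°).
Interpolate at f = 0.26 with slerp weights a = sin((1−f)δ)/sin δ ≈ 0.746, b = sin(fδ)/sin δ ≈ 0.264.
p = a·p₁ + b·p₂ ≈ (0.592, 0.161, 0.790); φ = arcsin(p_z) ≈ 52.17°, λ = atan2(p_y, p_x) ≈ 15.26°.

≈ 52°N, 15°E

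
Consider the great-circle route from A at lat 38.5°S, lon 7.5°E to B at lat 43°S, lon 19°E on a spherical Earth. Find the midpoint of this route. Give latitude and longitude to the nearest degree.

≈ lat 41°S, lon 13°E

From cos δ = sin φ₁ sin φ₂ + cos φ₁ cos φ₂ cos Δλ, the central angle is δ ≈ 0.171 rad (9.8°).
Interpolate at f = 1/2 with slerp weights a = sin((1−f)δ)/sin δ ≈ 0.502, b = sin(fδ)/sin δ ≈ 0.502.
p = a·p₁ + b·p₂ ≈ (0.736, 0.171, -0.655); φ = arcsin(p_z) ≈ -40.89°, λ = atan2(p_y, p_x) ≈ 13.05°.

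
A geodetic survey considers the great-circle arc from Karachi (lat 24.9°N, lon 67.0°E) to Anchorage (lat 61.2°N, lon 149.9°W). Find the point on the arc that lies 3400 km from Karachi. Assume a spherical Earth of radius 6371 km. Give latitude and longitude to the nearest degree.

≈ lat 54°N, lon 81°E

Convert each endpoint to a unit vector on the sphere (x = cos φ cos λ, y = cos φ sin λ, z = sin φ).
The central angle between the endpoints is δ = arccos(p₁·p₂) ≈ 1.551 rad (88.9°). The total great-circle distance is δ·R ≈ 1.551 × 6371 ≈ 9883 km, so the target fraction is f = 3400/9883 ≈ 0.344.
Interpolate at f ≈ 0.344 with slerp weights a = sin((1−f)δ)/sin δ ≈ 0.851, b = sin(fδ)/sin δ ≈ 0.509.
p = a·p₁ + b·p₂ ≈ (0.090, 0.588, 0.804); φ = arcsin(p_z) ≈ 53.53°, λ = atan2(p_y, p_x) ≈ 81.34°.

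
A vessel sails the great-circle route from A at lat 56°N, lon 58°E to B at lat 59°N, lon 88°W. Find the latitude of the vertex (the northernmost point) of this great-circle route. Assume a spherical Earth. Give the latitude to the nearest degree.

The great circle lies in the plane with unit normal n̂ = (p₁ × p₂)/|p₁ × p₂|.
Here n̂_z ≈ -0.183; the vertex latitude is φ_max = arccos|n̂_z| ≈ 79.5°.

≈ 79°N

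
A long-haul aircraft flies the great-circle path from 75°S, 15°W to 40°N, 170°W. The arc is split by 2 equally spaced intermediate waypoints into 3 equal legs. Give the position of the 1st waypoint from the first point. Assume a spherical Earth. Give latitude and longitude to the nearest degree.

The haversine formula gives a central angle δ ≈ 2.499 rad (143.2°) between the endpoints.
Interpolate at f = 1/3 with slerp weights a = sin((1−f)δ)/sin δ ≈ 1.661, b = sin(fδ)/sin δ ≈ 1.235.
p = a·p₁ + b·p₂ ≈ (-0.516, -0.276, -0.811); φ = arcsin(p_z) ≈ -54.18°, λ = atan2(p_y, p_x) ≈ -151.91°.

≈ 54°S, 152°W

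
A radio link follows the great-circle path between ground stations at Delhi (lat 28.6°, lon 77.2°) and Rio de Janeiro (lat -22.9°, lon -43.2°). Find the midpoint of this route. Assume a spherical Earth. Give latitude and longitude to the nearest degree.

≈ lat 6°, lon 15°

Convert each endpoint to a unit vector on the sphere (x = cos φ cos λ, y = cos φ sin λ, z = sin φ).
The central angle between the endpoints is δ = arccos(p₁·p₂) ≈ 2.209 rad (126.6°).
Interpolate at f = 1/2 with slerp weights a = sin((1−f)δ)/sin δ ≈ 1.112, b = sin(fδ)/sin δ ≈ 1.112.
p = a·p₁ + b·p₂ ≈ (0.963, 0.251, 0.100); φ = arcsin(p_z) ≈ 5.72°, λ = atan2(p_y, p_x) ≈ 14.60°.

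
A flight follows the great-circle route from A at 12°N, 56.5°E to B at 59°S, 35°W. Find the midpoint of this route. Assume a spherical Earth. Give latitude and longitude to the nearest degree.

Convert each endpoint to a unit vector on the sphere (x = cos φ cos λ, y = cos φ sin λ, z = sin φ).
The central angle between the endpoints is δ = arccos(p₁·p₂) ≈ 1.763 rad (101.0°).
Interpolate at f = 1/2 with slerp weights a = sin((1−f)δ)/sin δ ≈ 0.786, b = sin(fδ)/sin δ ≈ 0.786.
p = a·p₁ + b·p₂ ≈ (0.756, 0.409, -0.511); φ = arcsin(p_z) ≈ -30.70°, λ = atan2(p_y, p_x) ≈ 28.41°.

≈ 31°S, 28°E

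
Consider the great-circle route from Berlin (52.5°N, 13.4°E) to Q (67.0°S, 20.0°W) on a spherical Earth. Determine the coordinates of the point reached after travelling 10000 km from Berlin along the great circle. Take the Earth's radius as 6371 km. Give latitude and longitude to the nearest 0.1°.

The haversine formula gives a central angle δ ≈ 2.131 rad (122.1°) between the endpoints. The total great-circle distance is δ·R ≈ 2.131 × 6371 ≈ 13579 km, so the target fraction is f = 10000/13579 ≈ 0.736.
Interpolate at f ≈ 0.736 with slerp weights a = sin((1−f)δ)/sin δ ≈ 0.629, b = sin(fδ)/sin δ ≈ 1.181.
p = a·p₁ + b·p₂ ≈ (0.806, -0.069, -0.588); φ = arcsin(p_z) ≈ -36.01°, λ = atan2(p_y, p_x) ≈ -4.90°.

≈ (36.0°S, 4.9°W)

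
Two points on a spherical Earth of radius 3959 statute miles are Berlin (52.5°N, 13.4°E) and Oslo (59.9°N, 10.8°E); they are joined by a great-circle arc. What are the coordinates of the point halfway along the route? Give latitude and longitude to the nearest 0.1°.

≈ 56.2°N, 12.2°E

Convert each endpoint to a unit vector on the sphere (x = cos φ cos λ, y = cos φ sin λ, z = sin φ).
The central angle between the endpoints is δ = arccos(p₁·p₂) ≈ 0.132 rad (7.5°).
Interpolate at f = 1/2 with slerp weights a = sin((1−f)δ)/sin δ ≈ 0.501, b = sin(fδ)/sin δ ≈ 0.501.
p = a·p₁ + b·p₂ ≈ (0.544, 0.118, 0.831); φ = arcsin(p_z) ≈ 56.21°, λ = atan2(p_y, p_x) ≈ 12.23°.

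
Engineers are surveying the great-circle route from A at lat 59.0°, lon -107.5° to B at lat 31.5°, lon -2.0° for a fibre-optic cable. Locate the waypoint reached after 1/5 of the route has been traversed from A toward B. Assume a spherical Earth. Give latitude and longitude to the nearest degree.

Convert each endpoint to a unit vector on the sphere (x = cos φ cos λ, y = cos φ sin λ, z = sin φ).
The central angle between the endpoints is δ = arccos(p₁·p₂) ≈ 1.234 rad (70.7°).
Interpolate at f = 1/5 with slerp weights a = sin((1−f)δ)/sin δ ≈ 0.884, b = sin(fδ)/sin δ ≈ 0.259.
p = a·p₁ + b·p₂ ≈ (0.084, -0.442, 0.893); φ = arcsin(p_z) ≈ 63.27°, λ = atan2(p_y, p_x) ≈ -79.29°.

≈ lat 63°, lon -79°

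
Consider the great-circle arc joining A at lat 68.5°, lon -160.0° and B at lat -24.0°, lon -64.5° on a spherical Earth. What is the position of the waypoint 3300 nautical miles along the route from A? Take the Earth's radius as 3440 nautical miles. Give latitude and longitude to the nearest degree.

Write both endpoints as unit vectors p₁, p₂ with components (cos φ cos λ, cos φ sin λ, sin φ).
The central angle between the endpoints is δ = arccos(p₁·p₂) ≈ 1.994 rad (114.2°). The total great-circle distance is δ·R ≈ 1.994 × 3440 ≈ 6859 nmi, so the target fraction is f = 3300/6859 ≈ 0.481.
Interpolate at f ≈ 0.481 with slerp weights a = sin((1−f)δ)/sin δ ≈ 0.943, b = sin(fδ)/sin δ ≈ 0.898.
p = a·p₁ + b·p₂ ≈ (0.028, -0.859, 0.512); φ = arcsin(p_z) ≈ 30.79°, λ = atan2(p_y, p_x) ≈ -88.10°.

≈ lat 31°, lon -88°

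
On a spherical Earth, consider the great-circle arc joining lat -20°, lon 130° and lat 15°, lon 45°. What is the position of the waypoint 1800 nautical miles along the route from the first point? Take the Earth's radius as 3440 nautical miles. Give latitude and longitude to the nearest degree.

Write both endpoints as unit vectors p₁, p₂ with components (cos φ cos λ, cos φ sin λ, sin φ).
The central angle between the endpoints is δ = arccos(p₁·p₂) ≈ 1.580 rad (90.5°). The total great-circle distance is δ·R ≈ 1.580 × 3440 ≈ 5436 nmi, so the target fraction is f = 1800/5436 ≈ 0.331.
Interpolate at f ≈ 0.331 with slerp weights a = sin((1−f)δ)/sin δ ≈ 0.871, b = sin(fδ)/sin δ ≈ 0.500.
p = a·p₁ + b·p₂ ≈ (-0.185, 0.968, -0.169); φ = arcsin(p_z) ≈ -9.70°, λ = atan2(p_y, p_x) ≈ 100.80°.

≈ lat -10°, lon 101°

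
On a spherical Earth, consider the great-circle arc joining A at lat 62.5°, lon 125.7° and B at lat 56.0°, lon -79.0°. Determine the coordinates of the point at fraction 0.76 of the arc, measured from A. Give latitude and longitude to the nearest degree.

Write both endpoints as unit vectors p₁, p₂ with components (cos φ cos λ, cos φ sin λ, sin φ).
The central angle between the endpoints is δ = arccos(p₁·p₂) ≈ 1.046 rad (59.9°).
Interpolate at f = 0.76 with slerp weights a = sin((1−f)δ)/sin δ ≈ 0.287, b = sin(fδ)/sin δ ≈ 0.825.
p = a·p₁ + b·p₂ ≈ (0.011, -0.345, 0.938); φ = arcsin(p_z) ≈ 69.80°, λ = atan2(p_y, p_x) ≈ -88.23°.

≈ lat 70°, lon -88°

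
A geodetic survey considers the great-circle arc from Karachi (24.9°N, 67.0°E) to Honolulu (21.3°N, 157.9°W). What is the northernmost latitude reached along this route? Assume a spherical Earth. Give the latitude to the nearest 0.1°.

≈ 48.2°N

The great circle lies in the plane with unit normal n̂ = (p₁ × p₂)/|p₁ × p₂|.
Here n̂_z ≈ +0.666; the vertex latitude is φ_max = arccos|n̂_z| ≈ 48.2°.
Check via Clairaut: cos φ_max = |cos φ₁| · sin C = cos(24.9°)·sin(47.3°) ≈ 0.666, again giving ≈ 48.2°.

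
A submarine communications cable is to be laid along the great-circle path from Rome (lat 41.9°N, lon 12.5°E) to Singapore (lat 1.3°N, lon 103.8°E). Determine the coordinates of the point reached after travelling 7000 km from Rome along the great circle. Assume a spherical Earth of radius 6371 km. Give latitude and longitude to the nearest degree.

≈ lat 19°N, lon 83°E

Write both endpoints as unit vectors p₁, p₂ with components (cos φ cos λ, cos φ sin λ, sin φ).
The central angle between the endpoints is δ = arccos(p₁·p₂) ≈ 1.573 rad (90.1°). The total great-circle distance is δ·R ≈ 1.573 × 6371 ≈ 10019 km, so the target fraction is f = 7000/10019 ≈ 0.699.
Interpolate at f ≈ 0.699 with slerp weights a = sin((1−f)δ)/sin δ ≈ 0.456, b = sin(fδ)/sin δ ≈ 0.891.
p = a·p₁ + b·p₂ ≈ (0.119, 0.938, 0.325); φ = arcsin(p_z) ≈ 18.96°, λ = atan2(p_y, p_x) ≈ 82.76°.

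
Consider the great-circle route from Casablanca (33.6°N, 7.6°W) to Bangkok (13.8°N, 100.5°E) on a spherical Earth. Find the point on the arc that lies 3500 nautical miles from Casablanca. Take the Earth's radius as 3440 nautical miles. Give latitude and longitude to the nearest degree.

Convert each endpoint to a unit vector on the sphere (x = cos φ cos λ, y = cos φ sin λ, z = sin φ).
The central angle between the endpoints is δ = arccos(p₁·p₂) ≈ 1.690 rad (96.9°). The total great-circle distance is δ·R ≈ 1.690 × 3440 ≈ 5815 nmi, so the target fraction is f = 3500/5815 ≈ 0.602.
Interpolate at f ≈ 0.602 with slerp weights a = sin((1−f)δ)/sin δ ≈ 0.628, b = sin(fδ)/sin δ ≈ 0.857.
p = a·p₁ + b·p₂ ≈ (0.367, 0.749, 0.552); φ = arcsin(p_z) ≈ 33.49°, λ = atan2(p_y, p_x) ≈ 63.92°.

≈ 33°N, 64°E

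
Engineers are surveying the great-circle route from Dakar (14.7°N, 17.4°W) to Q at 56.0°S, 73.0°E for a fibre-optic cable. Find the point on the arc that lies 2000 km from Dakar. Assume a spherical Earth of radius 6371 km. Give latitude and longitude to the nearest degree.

From cos δ = sin φ₁ sin φ₂ + cos φ₁ cos φ₂ cos Δλ, the central angle is δ ≈ 1.787 rad (102.4°). The total great-circle distance is δ·R ≈ 1.787 × 6371 ≈ 11383 km, so the target fraction is f = 2000/11383 ≈ 0.176.
Interpolate at f ≈ 0.176 with slerp weights a = sin((1−f)δ)/sin δ ≈ 1.019, b = sin(fδ)/sin δ ≈ 0.316.
p = a·p₁ + b·p₂ ≈ (0.992, -0.126, -0.004); φ = arcsin(p_z) ≈ -0.20°, λ = atan2(p_y, p_x) ≈ -7.22°.

≈ 0°N, 7°W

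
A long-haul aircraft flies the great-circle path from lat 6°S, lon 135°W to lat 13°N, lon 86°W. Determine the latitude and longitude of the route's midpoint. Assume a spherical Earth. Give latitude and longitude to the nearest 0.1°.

≈ lat 3.8°N, lon 110.8°W

Convert each endpoint to a unit vector on the sphere (x = cos φ cos λ, y = cos φ sin λ, z = sin φ).
The central angle between the endpoints is δ = arccos(p₁·p₂) ≈ 0.912 rad (52.2°).
Interpolate at f = 1/2 with slerp weights a = sin((1−f)δ)/sin δ ≈ 0.557, b = sin(fδ)/sin δ ≈ 0.557.
p = a·p₁ + b·p₂ ≈ (-0.354, -0.933, 0.067); φ = arcsin(p_z) ≈ 3.85°, λ = atan2(p_y, p_x) ≈ -110.77°.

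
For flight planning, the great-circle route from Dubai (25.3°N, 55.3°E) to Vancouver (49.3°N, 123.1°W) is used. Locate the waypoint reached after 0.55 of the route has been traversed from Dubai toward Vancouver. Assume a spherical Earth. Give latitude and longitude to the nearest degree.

From cos δ = sin φ₁ sin φ₂ + cos φ₁ cos φ₂ cos Δλ, the central angle is δ ≈ 1.839 rad (105.4°).
Interpolate at f = 0.55 with slerp weights a = sin((1−f)δ)/sin δ ≈ 0.764, b = sin(fδ)/sin δ ≈ 0.879.
p = a·p₁ + b·p₂ ≈ (0.080, 0.087, 0.993); φ = arcsin(p_z) ≈ 83.20°, λ = atan2(p_y, p_x) ≈ 47.53°.

≈ 83°N, 48°E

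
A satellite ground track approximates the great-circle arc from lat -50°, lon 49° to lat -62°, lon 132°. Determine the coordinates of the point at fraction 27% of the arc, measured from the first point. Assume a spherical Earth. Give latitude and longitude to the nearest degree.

≈ lat -58°, lon 64°

Convert each endpoint to a unit vector on the sphere (x = cos φ cos λ, y = cos φ sin λ, z = sin φ).
The central angle between the endpoints is δ = arccos(p₁·p₂) ≈ 0.777 rad (44.5°).
Interpolate at f = 0.27 with slerp weights a = sin((1−f)δ)/sin δ ≈ 0.766, b = sin(fδ)/sin δ ≈ 0.297.
p = a·p₁ + b·p₂ ≈ (0.230, 0.475, -0.849); φ = arcsin(p_z) ≈ -58.13°, λ = atan2(p_y, p_x) ≈ 64.20°.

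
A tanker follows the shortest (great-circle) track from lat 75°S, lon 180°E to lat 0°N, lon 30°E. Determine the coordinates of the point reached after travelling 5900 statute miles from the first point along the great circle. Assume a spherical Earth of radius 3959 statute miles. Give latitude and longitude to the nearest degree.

≈ lat 17°S, lon 32°E

Convert each endpoint to a unit vector on the sphere (x = cos φ cos λ, y = cos φ sin λ, z = sin φ).
The central angle between the endpoints is δ = arccos(p₁·p₂) ≈ 1.797 rad (103.0°). The total great-circle distance is δ·R ≈ 1.797 × 3959 ≈ 7114 mi, so the target fraction is f = 5900/7114 ≈ 0.829.
Interpolate at f ≈ 0.829 with slerp weights a = sin((1−f)δ)/sin δ ≈ 0.310, b = sin(fδ)/sin δ ≈ 1.023.
p = a·p₁ + b·p₂ ≈ (0.806, 0.511, -0.299); φ = arcsin(p_z) ≈ -17.41°, λ = atan2(p_y, p_x) ≈ 32.41°.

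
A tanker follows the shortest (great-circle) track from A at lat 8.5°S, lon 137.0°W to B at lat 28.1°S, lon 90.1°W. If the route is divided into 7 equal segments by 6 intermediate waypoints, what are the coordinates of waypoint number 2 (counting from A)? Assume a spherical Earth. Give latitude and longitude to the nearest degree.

≈ lat 15°S, lon 125°W

Write both endpoints as unit vectors p₁, p₂ with components (cos φ cos λ, cos φ sin λ, sin φ).
The central angle between the endpoints is δ = arccos(p₁·p₂) ≈ 0.842 rad (48.3°).
Interpolate at f = 2/7 with slerp weights a = sin((1−f)δ)/sin δ ≈ 0.759, b = sin(fδ)/sin δ ≈ 0.319.
p = a·p₁ + b·p₂ ≈ (-0.549, -0.793, -0.263); φ = arcsin(p_z) ≈ -15.22°, λ = atan2(p_y, p_x) ≈ -124.69°.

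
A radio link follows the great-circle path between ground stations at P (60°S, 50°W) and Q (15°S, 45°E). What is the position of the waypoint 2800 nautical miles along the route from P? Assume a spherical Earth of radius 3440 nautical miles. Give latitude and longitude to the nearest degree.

≈ (42°S, 23°E)

The haversine formula gives a central angle δ ≈ 1.388 rad (79.5°) between the endpoints. The total great-circle distance is δ·R ≈ 1.388 × 3440 ≈ 4774 nmi, so the target fraction is f = 2800/4774 ≈ 0.587.
Interpolate at f ≈ 0.587 with slerp weights a = sin((1−f)δ)/sin δ ≈ 0.552, b = sin(fδ)/sin δ ≈ 0.739.
p = a·p₁ + b·p₂ ≈ (0.682, 0.294, -0.669); φ = arcsin(p_z) ≈ -42.02°, λ = atan2(p_y, p_x) ≈ 23.28°.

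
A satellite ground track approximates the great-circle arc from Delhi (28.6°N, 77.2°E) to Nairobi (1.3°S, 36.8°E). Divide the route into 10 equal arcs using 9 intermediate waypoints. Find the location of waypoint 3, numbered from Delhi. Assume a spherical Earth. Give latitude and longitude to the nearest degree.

Write both endpoints as unit vectors p₁, p₂ with components (cos φ cos λ, cos φ sin λ, sin φ).
The central angle between the endpoints is δ = arccos(p₁·p₂) ≈ 0.853 rad (48.9°).
Interpolate at f = 3/10 with slerp weights a = sin((1−f)δ)/sin δ ≈ 0.746, b = sin(fδ)/sin δ ≈ 0.336.
p = a·p₁ + b·p₂ ≈ (0.414, 0.840, 0.350); φ = arcsin(p_z) ≈ 20.47°, λ = atan2(p_y, p_x) ≈ 63.76°.

≈ 20°N, 64°E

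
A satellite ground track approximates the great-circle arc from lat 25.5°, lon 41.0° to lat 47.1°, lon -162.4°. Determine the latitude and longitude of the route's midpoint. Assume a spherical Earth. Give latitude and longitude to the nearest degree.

Write both endpoints as unit vectors p₁, p₂ with components (cos φ cos λ, cos φ sin λ, sin φ).
The central angle between the endpoints is δ = arccos(p₁·p₂) ≈ 1.822 rad (104.4°).
Interpolate at f = 1/2 with slerp weights a = sin((1−f)δ)/sin δ ≈ 0.816, b = sin(fδ)/sin δ ≈ 0.816.
p = a·p₁ + b·p₂ ≈ (0.026, 0.315, 0.949); φ = arcsin(p_z) ≈ 71.57°, λ = atan2(p_y, p_x) ≈ 85.22°.

≈ lat 72°, lon 85°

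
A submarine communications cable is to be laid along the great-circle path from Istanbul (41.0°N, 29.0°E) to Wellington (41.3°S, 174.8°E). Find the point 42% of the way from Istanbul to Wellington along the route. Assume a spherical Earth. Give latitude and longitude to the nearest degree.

≈ (8°N, 92°E)

The haversine formula gives a central angle δ ≈ 2.695 rad (154.4°) between the endpoints.
Interpolate at f = 0.42 with slerp weights a = sin((1−f)δ)/sin δ ≈ 2.316, b = sin(fδ)/sin δ ≈ 2.096.
p = a·p₁ + b·p₂ ≈ (-0.040, 0.990, 0.136); φ = arcsin(p_z) ≈ 7.80°, λ = atan2(p_y, p_x) ≈ 92.30°.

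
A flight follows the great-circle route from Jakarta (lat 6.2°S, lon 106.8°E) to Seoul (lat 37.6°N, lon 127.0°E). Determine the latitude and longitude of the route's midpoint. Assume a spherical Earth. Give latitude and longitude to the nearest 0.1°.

≈ lat 15.9°N, lon 115.7°E

The haversine formula gives a central angle δ ≈ 0.832 rad (47.7°) between the endpoints.
Interpolate at f = 1/2 with slerp weights a = sin((1−f)δ)/sin δ ≈ 0.547, b = sin(fδ)/sin δ ≈ 0.547.
p = a·p₁ + b·p₂ ≈ (-0.418, 0.866, 0.274); φ = arcsin(p_z) ≈ 15.93°, λ = atan2(p_y, p_x) ≈ 115.75°.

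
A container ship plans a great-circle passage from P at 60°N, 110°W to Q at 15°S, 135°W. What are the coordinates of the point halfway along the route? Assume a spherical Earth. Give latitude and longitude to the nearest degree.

Write both endpoints as unit vectors p₁, p₂ with components (cos φ cos λ, cos φ sin λ, sin φ).
The central angle between the endpoints is δ = arccos(p₁·p₂) ≈ 1.356 rad (77.7°).
Interpolate at f = 1/2 with slerp weights a = sin((1−f)δ)/sin δ ≈ 0.642, b = sin(fδ)/sin δ ≈ 0.642.
p = a·p₁ + b·p₂ ≈ (-0.548, -0.740, 0.390); φ = arcsin(p_z) ≈ 22.94°, λ = atan2(p_y, p_x) ≈ -126.53°.

≈ 23°N, 127°W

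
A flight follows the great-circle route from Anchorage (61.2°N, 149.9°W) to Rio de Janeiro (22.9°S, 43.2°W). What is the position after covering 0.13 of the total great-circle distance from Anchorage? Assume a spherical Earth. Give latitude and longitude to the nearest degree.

≈ (58°N, 120°W)

Write both endpoints as unit vectors p₁, p₂ with components (cos φ cos λ, cos φ sin λ, sin φ).
The central angle between the endpoints is δ = arccos(p₁·p₂) ≈ 2.058 rad (117.9°).
Interpolate at f = 0.13 with slerp weights a = sin((1−f)δ)/sin δ ≈ 1.105, b = sin(fδ)/sin δ ≈ 0.299.
p = a·p₁ + b·p₂ ≈ (-0.259, -0.456, 0.852); φ = arcsin(p_z) ≈ 58.38°, λ = atan2(p_y, p_x) ≈ -119.66°.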